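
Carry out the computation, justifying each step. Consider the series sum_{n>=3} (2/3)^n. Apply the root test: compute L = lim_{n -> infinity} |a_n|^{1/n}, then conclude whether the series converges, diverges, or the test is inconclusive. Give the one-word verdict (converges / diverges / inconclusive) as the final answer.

Let a_n denote the general term. Form |a_n|^(1/n) and simplify:
|a_n|^(1/n) = 2/3
Take the limit as n -> infinity: L = 2/3.
Since L = 2/3 < 1, the root test implies convergence.

converges


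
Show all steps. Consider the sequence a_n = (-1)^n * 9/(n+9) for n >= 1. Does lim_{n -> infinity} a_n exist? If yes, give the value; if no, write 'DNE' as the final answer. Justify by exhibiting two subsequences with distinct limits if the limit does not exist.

Examine the behaviour of a_n along subsequences.
Even-n subsequence a_{2k} = 9/(2k+9) -> 0. Odd-n subsequence a_{2k+1} = -9/(2k+10) -> 0. Both tend to 0, which suggests the limit is 0; verify directly.
|a_n - 0| = 9/(n+9) < 9/n for every n >= 1.
Given epsilon > 0, choose a positive integer N > 9/epsilon. Then for all n >= N, |a_n| < 9/n <= 9/N < epsilon.
So by the definition of the limit, lim a_n exists and equals 0.

0


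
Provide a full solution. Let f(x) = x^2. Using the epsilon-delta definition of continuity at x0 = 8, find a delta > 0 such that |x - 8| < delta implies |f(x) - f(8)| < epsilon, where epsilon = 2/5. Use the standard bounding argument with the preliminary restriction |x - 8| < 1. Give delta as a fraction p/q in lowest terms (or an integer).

Factor: |x^2 - (8)^2| = |x - 8| * |x + 8|.
Impose |x - 8| < 1 first. Then |x + 8| = |(x - 8) + 2*(8)| <= |x - 8| + 2*|8| < 1 + 16 = 17.
So |x^2 - (8)^2| < delta * 17.
We need delta * 17 <= 2/5, i.e. delta <= 2/5/17 = 2/85.
Since 2/85 < 1, this is tighter than 1; take delta = 2/85.
So delta = 2/85 works.

2/85


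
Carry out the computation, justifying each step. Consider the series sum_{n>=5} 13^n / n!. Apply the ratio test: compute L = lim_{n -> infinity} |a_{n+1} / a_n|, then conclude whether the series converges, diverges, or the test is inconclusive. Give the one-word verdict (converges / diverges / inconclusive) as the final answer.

Let a_n denote the general term. Form the ratio a_{n+1}/a_n and simplify:
a_{n+1}/a_n = 13/(n + 1)
Take the limit as n -> infinity: L = 0.
Since L = 0 < 1, the ratio test implies the series converges.

converges


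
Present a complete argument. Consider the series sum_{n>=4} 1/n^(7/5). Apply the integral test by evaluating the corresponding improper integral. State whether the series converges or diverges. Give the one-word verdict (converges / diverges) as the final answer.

Let f(x) = x^(-7/5). Then f is positive, continuous, and decreasing on [4, infinity), so the integral test applies.
Compute the improper integral int_{4}^infinity f(x) dx:
  antiderivative F(x) = -5/(2*x^(2/5)).
  As x -> infinity, F(x) -> 0 (since p = 7/5 > 1).
  So int = F(infinity) - F(4) = 0 - (-5*2^(1/5)/4) = 5*2^(1/5)/4.
  Finite, so by the integral test, the series converges.

converges


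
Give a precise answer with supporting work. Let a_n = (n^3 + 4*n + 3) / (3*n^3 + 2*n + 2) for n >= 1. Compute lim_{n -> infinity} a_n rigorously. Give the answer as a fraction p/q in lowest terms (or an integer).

Divide numerator and denominator by n^3, the highest power:
numerator / n^3 = 1 + 4/n^2 + 3/n^3
denominator / n^3 = 3 + 2/n^2 + 2/n^3
As n -> infinity, all terms of the form c/n^k (k >= 1) tend to 0.
So numerator / n^3 -> 1 and denominator / n^3 -> 3.
Therefore lim a_n = 1/3.

1/3


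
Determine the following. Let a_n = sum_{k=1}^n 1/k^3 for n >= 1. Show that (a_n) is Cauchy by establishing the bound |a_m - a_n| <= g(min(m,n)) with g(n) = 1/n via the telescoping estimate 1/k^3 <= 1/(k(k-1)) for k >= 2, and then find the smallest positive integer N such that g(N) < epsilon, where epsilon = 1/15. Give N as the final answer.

For m > n >= 1: |a_m - a_n| = sum_{k=n+1}^m 1/k^3.
Use 1/k^3 <= 1/(k(k-1)) = 1/(k-1) - 1/k for k >= 2 (which holds since k^3 >= k^2 >= k(k-1) for k >= 2):
sum_{k=n+1}^m 1/k^3 <= sum_{k=n+1}^m (1/(k-1) - 1/k) = 1/n - 1/m <= 1/n.
By symmetry the same bound holds with n,m swapped, so |a_m - a_n| <= 1/min(m,n) = g(min(m,n)). Since g(n) -> 0, (a_n) is Cauchy.
Now solve g(N) < 1/15: 1/N < 1/15 <=> N > 1/(1/15) = 15.
The smallest integer strictly greater than 15 is N = 16.
Check: g(16) = 1/16 < 1/15; g(15) = 1/15 >= 1/15. So N = 16.

16


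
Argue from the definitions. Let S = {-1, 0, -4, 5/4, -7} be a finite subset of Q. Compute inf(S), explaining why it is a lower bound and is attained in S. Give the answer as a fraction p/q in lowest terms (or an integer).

S is finite, so inf(S) = min(S).
Sorted increasing:
-7, -4, -1, 0, 5/4
The extremum is -7.
For every x in S, x >= -7. And -7 is in S, so it is attained.
Therefore inf(S) = -7.

-7


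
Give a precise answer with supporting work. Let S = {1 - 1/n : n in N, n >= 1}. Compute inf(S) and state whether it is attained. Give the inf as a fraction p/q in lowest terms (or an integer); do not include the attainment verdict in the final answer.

Analysis:
- Values: 0, 1/2, 2/3, 3/4, ... strictly increasing.
- Minimum is 0 (n=1); inf = 0 (attained).
- 1 - 1/n -> 1 from below; sup = 1, not attained.
Conclusion: inf(S) = 0, attained in S.

0


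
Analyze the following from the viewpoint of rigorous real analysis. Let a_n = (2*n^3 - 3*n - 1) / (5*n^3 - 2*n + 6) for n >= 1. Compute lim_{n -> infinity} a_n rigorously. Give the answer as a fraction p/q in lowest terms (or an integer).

Divide numerator and denominator by n^3, the highest power:
numerator / n^3 = 2 - 3/n^2 - 1/n^3
denominator / n^3 = 5 - 2/n^2 + 6/n^3
As n -> infinity, all terms of the form c/n^k (k >= 1) tend to 0.
So numerator / n^3 -> 2 and denominator / n^3 -> 5.
Therefore lim a_n = 2/5.

2/5


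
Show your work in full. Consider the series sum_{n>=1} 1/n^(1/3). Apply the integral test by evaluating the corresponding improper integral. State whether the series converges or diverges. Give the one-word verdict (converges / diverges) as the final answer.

Let f(x) = x^(-1/3). Then f is positive, continuous, and decreasing on [1, infinity), so the integral test applies.
Compute the improper integral int_{1}^infinity f(x) dx:
  antiderivative F(x) = 3*x^(2/3)/2.
  As x -> infinity, F(x) -> infinity (since p = 1/3 < 1).
  So the integral diverges. By the integral test, the series diverges.

diverges


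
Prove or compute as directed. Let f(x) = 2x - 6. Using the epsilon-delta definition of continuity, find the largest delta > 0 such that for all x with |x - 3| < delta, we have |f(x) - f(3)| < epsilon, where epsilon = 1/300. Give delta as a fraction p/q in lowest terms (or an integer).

We compute f(3) = 2*(3) - 6 = 0.
|f(x) - f(3)| = |2x - 6 - (0)| = |2(x - 3)| = 2|x - 3|.
We need 2|x - 3| < 1/300, i.e. |x - 3| < 1/300 / 2 = 1/600.
So any delta <= 1/600 works. Conversely, if delta > 1/600, then x = 3 + 1/600 satisfies |x - 3| = 1/600 < delta but |f(x) - f(3)| = 2 * 1/600 = 1/300, which is not < 1/300; so no larger delta works.
Hence the largest such delta is 1/600.

1/600


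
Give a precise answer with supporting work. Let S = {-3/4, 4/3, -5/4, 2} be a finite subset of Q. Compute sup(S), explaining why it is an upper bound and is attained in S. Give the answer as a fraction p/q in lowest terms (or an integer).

S is finite, so sup(S) = max(S).
Sorted decreasing:
2, 4/3, -3/4, -5/4
The extremum is 2.
For every x in S, x <= 2. And 2 is in S, so it is attained.
Therefore sup(S) = 2.

2


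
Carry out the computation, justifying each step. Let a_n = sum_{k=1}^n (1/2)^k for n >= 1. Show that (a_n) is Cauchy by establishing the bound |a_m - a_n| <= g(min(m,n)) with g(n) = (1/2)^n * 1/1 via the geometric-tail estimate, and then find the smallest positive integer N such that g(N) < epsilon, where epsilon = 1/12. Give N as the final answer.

For m > n >= 1: |a_m - a_n| = sum_{k=n+1}^m (1/2)^k < sum_{k=n+1}^infinity (1/2)^k = (1/2)^(n+1) / (1 - 1/2) = (1/2)^n * (1/2) * (2/1) = (1/2)^n * 1/1.
So g(n) = (1/2)^n / 1. Since g(n) -> 0, (a_n) is Cauchy.
Now solve g(N) < 1/12: (1/2)^N / 1 < 1/12 <=> 2^N > 1 / (1 * 1/12) = 12.
Check powers of 2: 2^3 = 8 <= 12, 2^4 = 16 > 12.
So the smallest such N is 4. Check: g(4) = 1/(1 * 16) = 1/16 < 1/12.

4


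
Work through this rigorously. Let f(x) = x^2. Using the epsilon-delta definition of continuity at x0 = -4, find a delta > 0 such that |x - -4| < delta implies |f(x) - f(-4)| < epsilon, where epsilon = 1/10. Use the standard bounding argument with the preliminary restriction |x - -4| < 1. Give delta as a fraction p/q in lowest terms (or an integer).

Factor: |x^2 - (-4)^2| = |x - -4| * |x + -4|.
Impose |x - -4| < 1 first. Then |x + -4| = |(x - -4) + 2*(-4)| <= |x - -4| + 2*|-4| < 1 + 8 = 9.
So |x^2 - (-4)^2| < delta * 9.
We need delta * 9 <= 1/10, i.e. delta <= 1/10/9 = 1/90.
Since 1/90 < 1, this is tighter than 1; take delta = 1/90.
So delta = 1/90 works.

1/90


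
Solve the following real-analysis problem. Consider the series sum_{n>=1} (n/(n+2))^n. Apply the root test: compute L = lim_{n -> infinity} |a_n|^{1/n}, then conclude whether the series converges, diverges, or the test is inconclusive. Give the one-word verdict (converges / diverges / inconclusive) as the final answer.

Let a_n denote the general term. Form |a_n|^(1/n) and simplify:
|a_n|^(1/n) = n/(n + 2)
Take the limit as n -> infinity: L = 1.
Since L = 1, the root test is inconclusive. (In fact a_n = (n/(n+2))^n -> e^(-2) != 0, so the nth-term test shows divergence; but the root test itself gives no conclusion.)

inconclusive


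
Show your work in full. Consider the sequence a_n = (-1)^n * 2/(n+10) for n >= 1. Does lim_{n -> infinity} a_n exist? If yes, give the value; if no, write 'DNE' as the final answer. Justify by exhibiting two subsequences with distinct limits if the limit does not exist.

Examine the behaviour of a_n along subsequences.
Even-n subsequence a_{2k} = 2/(2k+10) -> 0. Odd-n subsequence a_{2k+1} = -2/(2k+11) -> 0. Both tend to 0, which suggests the limit is 0; verify directly.
|a_n - 0| = 2/(n+10) < 2/n for every n >= 1.
Given epsilon > 0, choose a positive integer N > 2/epsilon. Then for all n >= N, |a_n| < 2/n <= 2/N < epsilon.
So by the definition of the limit, lim a_n exists and equals 0.

0


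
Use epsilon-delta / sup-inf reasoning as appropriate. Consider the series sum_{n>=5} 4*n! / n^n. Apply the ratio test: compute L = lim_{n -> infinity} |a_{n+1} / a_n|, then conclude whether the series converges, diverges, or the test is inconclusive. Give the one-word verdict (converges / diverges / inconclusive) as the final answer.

Let a_n denote the general term. Form the ratio a_{n+1}/a_n and simplify:
a_{n+1}/a_n = (n/(n + 1))^n
Take the limit as n -> infinity: L = exp(-1).
Since L = exp(-1) < 1, the ratio test implies the series converges.

converges


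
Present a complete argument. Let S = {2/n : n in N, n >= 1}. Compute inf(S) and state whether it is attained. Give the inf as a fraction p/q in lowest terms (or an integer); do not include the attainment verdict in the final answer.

Analysis:
- Values: 2, 1, 2/3, 1/2, ... strictly decreasing.
- The maximum is 2 (n=1); sup = 2 (attained).
- The set is bounded below by 0; 2/n -> 0 so 0 is the greatest lower bound.
- 0 is not in the set, so inf = 0 is not attained.
Conclusion: inf(S) = 0, not attained in S.

0


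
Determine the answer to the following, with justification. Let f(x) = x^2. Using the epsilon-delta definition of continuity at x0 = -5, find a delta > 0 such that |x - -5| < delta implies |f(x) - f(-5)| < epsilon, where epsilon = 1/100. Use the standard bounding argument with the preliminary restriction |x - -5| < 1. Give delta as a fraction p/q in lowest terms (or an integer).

Factor: |x^2 - (-5)^2| = |x - -5| * |x + -5|.
Impose |x - -5| < 1 first. Then |x + -5| = |(x - -5) + 2*(-5)| <= |x - -5| + 2*|-5| < 1 + 10 = 11.
So |x^2 - (-5)^2| < delta * 11.
We need delta * 11 <= 1/100, i.e. delta <= 1/100/11 = 1/1100.
Since 1/1100 < 1, this is tighter than 1; take delta = 1/1100.
So delta = 1/1100 works.

1/1100


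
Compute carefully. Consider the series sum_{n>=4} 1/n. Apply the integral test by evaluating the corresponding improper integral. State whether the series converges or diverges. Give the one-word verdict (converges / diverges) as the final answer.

Let f(x) = 1/x. Then f is positive, continuous, and decreasing on [4, infinity), so the integral test applies.
Compute the improper integral int_{4}^infinity f(x) dx:
  antiderivative F(x) = log(x).
  As x -> infinity, log(x) -> infinity.
  So int = infinity - log(4) = infinity. By the integral test, the series diverges.

diverges


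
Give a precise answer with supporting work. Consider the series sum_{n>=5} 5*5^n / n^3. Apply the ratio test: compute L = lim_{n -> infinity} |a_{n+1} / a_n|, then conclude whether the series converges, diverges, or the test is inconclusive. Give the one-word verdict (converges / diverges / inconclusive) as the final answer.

Let a_n denote the general term. Form the ratio a_{n+1}/a_n and simplify:
a_{n+1}/a_n = 5*n^3/(n + 1)^3
Take the limit as n -> infinity: L = 5.
Since L = 5 > 1 (or L = infinity), the ratio test implies the series diverges.

diverges


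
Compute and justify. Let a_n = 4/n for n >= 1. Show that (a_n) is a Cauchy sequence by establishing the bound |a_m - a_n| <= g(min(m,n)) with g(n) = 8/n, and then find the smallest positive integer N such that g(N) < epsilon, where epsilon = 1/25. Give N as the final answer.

For any m, n >= 1, by the triangle inequality:
|a_m - a_n| = |4/m - 4/n| <= 4*1/m + 4*1/n <= 8/min(m,n).
So g(n) = 8/n bounds the Cauchy difference. Since g(n) -> 0, (a_n) is Cauchy.
Now solve g(N) < 1/25: 8/N < 1/25 <=> N > 8 / (1/25) = 200.
The smallest integer strictly greater than 200 is N = 201.
Check: g(201) = 8/201 = 8/201 < 1/25; g(200) = 1/25 >= 1/25. So N = 201.

201


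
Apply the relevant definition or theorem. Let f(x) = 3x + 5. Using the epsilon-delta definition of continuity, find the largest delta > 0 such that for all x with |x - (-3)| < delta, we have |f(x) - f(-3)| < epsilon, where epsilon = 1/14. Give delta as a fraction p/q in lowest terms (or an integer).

We compute f(-3) = 3*(-3) + 5 = -4.
|f(x) - f(-3)| = |3x + 5 - (-4)| = |3(x - (-3))| = 3|x - (-3)|.
We need 3|x - (-3)| < 1/14, i.e. |x - (-3)| < 1/14 / 3 = 1/42.
So any delta <= 1/42 works. Conversely, if delta > 1/42, then x = -3 + 1/42 satisfies |x - (-3)| = 1/42 < delta but |f(x) - f(-3)| = 3 * 1/42 = 1/14, which is not < 1/14; so no larger delta works.
Hence the largest such delta is 1/42.

1/42


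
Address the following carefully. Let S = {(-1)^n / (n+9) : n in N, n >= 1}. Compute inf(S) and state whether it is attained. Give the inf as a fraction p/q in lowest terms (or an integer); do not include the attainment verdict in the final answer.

Analysis:
- Values: -1/10, 1/11, -1/12, 1/13, -1/14, ...
- Positive terms (even n): 1/(2+9), 1/(4+9), ... decreasing -> max = 1/11 (n=2).
- Negative terms (odd n): -1/(1+9), -1/(3+9), ... increasing -> min = -1/10 (n=1).
- So sup = 1/11 (attained at n=2); inf = -1/10 (attained at n=1).
Conclusion: inf(S) = -1/10, attained in S.

-1/10


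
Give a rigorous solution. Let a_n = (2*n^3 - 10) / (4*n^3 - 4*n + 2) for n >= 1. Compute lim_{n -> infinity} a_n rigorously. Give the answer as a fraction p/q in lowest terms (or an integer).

Divide numerator and denominator by n^3, the highest power:
numerator / n^3 = 2 - 10/n^3
denominator / n^3 = 4 - 4/n^2 + 2/n^3
As n -> infinity, all terms of the form c/n^k (k >= 1) tend to 0.
So numerator / n^3 -> 2 and denominator / n^3 -> 4.
Therefore lim a_n = 1/2.

1/2


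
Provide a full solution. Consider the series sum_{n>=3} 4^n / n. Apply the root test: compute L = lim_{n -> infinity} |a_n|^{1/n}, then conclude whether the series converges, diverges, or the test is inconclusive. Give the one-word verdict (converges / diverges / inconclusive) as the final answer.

Let a_n denote the general term. Form |a_n|^(1/n) and simplify:
|a_n|^(1/n) = 4/n^(1/n)
Take the limit as n -> infinity: L = 4.
Since L = 4 > 1, the root test implies divergence.

diverges


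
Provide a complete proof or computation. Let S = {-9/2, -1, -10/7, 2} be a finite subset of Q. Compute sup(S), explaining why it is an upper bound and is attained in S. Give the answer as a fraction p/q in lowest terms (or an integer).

S is finite, so sup(S) = max(S).
Sorted decreasing:
2, -1, -10/7, -9/2
The extremum is 2.
For every x in S, x <= 2. And 2 is in S, so it is attained.
Therefore sup(S) = 2.

2


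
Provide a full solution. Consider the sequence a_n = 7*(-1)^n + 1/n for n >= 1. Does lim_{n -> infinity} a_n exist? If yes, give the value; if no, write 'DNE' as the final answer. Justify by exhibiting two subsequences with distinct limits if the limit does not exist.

Examine the behaviour of a_n along subsequences.
a_{2k} = 7 + 1/(2k) -> 7. a_{2k+1} = -7 + 1/(2k+1) -> -7.
Since these two subsequential limits are 7 and -7, distinct, the full sequence cannot converge (a convergent sequence has all subsequences tending to the same limit). So lim a_n does not exist.

DNE


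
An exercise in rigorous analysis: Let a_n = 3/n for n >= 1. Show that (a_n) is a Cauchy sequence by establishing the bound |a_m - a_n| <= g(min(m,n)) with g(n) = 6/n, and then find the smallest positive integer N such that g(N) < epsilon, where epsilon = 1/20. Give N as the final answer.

For any m, n >= 1, by the triangle inequality:
|a_m - a_n| = |3/m - 3/n| <= 3*1/m + 3*1/n <= 6/min(m,n).
So g(n) = 6/n bounds the Cauchy difference. Since g(n) -> 0, (a_n) is Cauchy.
Now solve g(N) < 1/20: 6/N < 1/20 <=> N > 6 / (1/20) = 120.
The smallest integer strictly greater than 120 is N = 121.
Check: g(121) = 6/121 = 6/121 < 1/20; g(120) = 1/20 >= 1/20. So N = 121.

121


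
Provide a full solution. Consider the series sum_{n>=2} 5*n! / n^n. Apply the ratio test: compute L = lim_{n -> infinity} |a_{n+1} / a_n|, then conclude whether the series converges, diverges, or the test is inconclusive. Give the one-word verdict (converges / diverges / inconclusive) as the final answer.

Let a_n denote the general term. Form the ratio a_{n+1}/a_n and simplify:
a_{n+1}/a_n = (n/(n + 1))^n
Take the limit as n -> infinity: L = exp(-1).
Since L = exp(-1) < 1, the ratio test implies the series converges.

converges


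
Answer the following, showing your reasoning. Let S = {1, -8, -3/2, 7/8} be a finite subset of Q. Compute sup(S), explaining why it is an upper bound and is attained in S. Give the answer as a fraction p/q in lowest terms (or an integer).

S is finite, so sup(S) = max(S).
Sorted decreasing:
1, 7/8, -3/2, -8
The extremum is 1.
For every x in S, x <= 1. And 1 is in S, so it is attained.
Therefore sup(S) = 1.

1


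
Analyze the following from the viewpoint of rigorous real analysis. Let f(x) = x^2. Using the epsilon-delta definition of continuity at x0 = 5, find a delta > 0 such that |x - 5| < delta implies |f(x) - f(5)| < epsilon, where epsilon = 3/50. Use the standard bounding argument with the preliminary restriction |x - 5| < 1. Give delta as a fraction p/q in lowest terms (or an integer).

Factor: |x^2 - (5)^2| = |x - 5| * |x + 5|.
Impose |x - 5| < 1 first. Then |x + 5| = |(x - 5) + 2*(5)| <= |x - 5| + 2*|5| < 1 + 10 = 11.
So |x^2 - (5)^2| < delta * 11.
We need delta * 11 <= 3/50, i.e. delta <= 3/50/11 = 3/550.
Since 3/550 < 1, this is tighter than 1; take delta = 3/550.
So delta = 3/550 works.

3/550


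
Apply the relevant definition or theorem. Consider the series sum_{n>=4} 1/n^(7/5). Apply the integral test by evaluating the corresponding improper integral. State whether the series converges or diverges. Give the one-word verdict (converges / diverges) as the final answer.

Let f(x) = x^(-7/5). Then f is positive, continuous, and decreasing on [4, infinity), so the integral test applies.
Compute the improper integral int_{4}^infinity f(x) dx:
  antiderivative F(x) = -5/(2*x^(2/5)).
  As x -> infinity, F(x) -> 0 (since p = 7/5 > 1).
  So int = F(infinity) - F(4) = 0 - (-5*2^(1/5)/4) = 5*2^(1/5)/4.
  Finite, so by the integral test, the series converges.

converges


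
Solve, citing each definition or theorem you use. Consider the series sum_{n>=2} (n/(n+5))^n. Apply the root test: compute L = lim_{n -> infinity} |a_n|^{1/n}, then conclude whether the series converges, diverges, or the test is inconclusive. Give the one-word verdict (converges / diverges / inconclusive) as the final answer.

Let a_n denote the general term. Form |a_n|^(1/n) and simplify:
|a_n|^(1/n) = n/(n + 5)
Take the limit as n -> infinity: L = 1.
Since L = 1, the root test is inconclusive. (In fact a_n = (n/(n+5))^n -> e^(-5) != 0, so the nth-term test shows divergence; but the root test itself gives no conclusion.)

inconclusive


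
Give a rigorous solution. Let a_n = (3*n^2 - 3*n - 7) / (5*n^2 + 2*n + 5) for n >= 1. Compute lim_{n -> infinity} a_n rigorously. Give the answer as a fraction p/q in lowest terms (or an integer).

Divide numerator and denominator by n^2, the highest power:
numerator / n^2 = 3 - 3/n - 7/n^2
denominator / n^2 = 5 + 2/n + 5/n^2
As n -> infinity, all terms of the form c/n^k (k >= 1) tend to 0.
So numerator / n^2 -> 3 and denominator / n^2 -> 5.
Therefore lim a_n = 3/5.

3/5


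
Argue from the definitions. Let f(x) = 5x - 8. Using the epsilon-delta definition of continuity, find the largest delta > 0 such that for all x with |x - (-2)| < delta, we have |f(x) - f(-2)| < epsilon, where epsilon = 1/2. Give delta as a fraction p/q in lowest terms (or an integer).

We compute f(-2) = 5*(-2) - 8 = -18.
|f(x) - f(-2)| = |5x - 8 - (-18)| = |5(x - (-2))| = 5|x - (-2)|.
We need 5|x - (-2)| < 1/2, i.e. |x - (-2)| < 1/2 / 5 = 1/10.
So any delta <= 1/10 works. Conversely, if delta > 1/10, then x = -2 + 1/10 satisfies |x - (-2)| = 1/10 < delta but |f(x) - f(-2)| = 5 * 1/10 = 1/2, which is not < 1/2; so no larger delta works.
Hence the largest such delta is 1/10.

1/10


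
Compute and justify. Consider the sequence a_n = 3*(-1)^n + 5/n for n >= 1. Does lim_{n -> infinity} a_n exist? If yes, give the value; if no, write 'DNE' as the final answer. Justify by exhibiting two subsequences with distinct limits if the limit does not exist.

Examine the behaviour of a_n along subsequences.
a_{2k} = 3 + 5/(2k) -> 3. a_{2k+1} = -3 + 5/(2k+1) -> -3.
Since these two subsequential limits are 3 and -3, distinct, the full sequence cannot converge (a convergent sequence has all subsequences tending to the same limit). So lim a_n does not exist.

DNE


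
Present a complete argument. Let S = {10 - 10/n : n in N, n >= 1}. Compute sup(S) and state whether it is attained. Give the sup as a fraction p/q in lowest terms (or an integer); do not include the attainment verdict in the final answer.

Analysis:
- Values: 0, 5, 20/3, 15/2, ... strictly increasing.
- Minimum is 0 (n=1); inf = 0 (attained).
- 10 - 10/n -> 10 from below; sup = 10, not attained.
Conclusion: sup(S) = 10, not attained in S.

10


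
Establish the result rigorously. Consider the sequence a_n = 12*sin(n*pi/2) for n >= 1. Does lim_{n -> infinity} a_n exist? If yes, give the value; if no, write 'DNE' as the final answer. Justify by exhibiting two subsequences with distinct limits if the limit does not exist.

Examine the behaviour of a_n along subsequences.
a_{4k+1} = 12*sin(pi/2 + 2k*pi) = 12 -> 12. a_{4k+3} = 12*sin(3pi/2 + 2k*pi) = -12 -> -12.
Since these two subsequential limits are 12 and -12, distinct, the full sequence cannot converge (a convergent sequence has all subsequences tending to the same limit). So lim a_n does not exist.

DNE


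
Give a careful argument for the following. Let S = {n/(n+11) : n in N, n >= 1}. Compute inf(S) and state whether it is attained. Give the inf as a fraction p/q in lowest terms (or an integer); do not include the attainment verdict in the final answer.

Analysis:
- Values: 1/12, 2/13, 3/14, 4/15, ... strictly increasing.
- Minimum is 1/12 (n=1); inf = 1/12 (attained).
- n/(n+11) = 1 - 11/(n+11) -> 1 from below as n -> infinity, and never equals 1.
- So sup = 1 (not attained).
Conclusion: inf(S) = 1/12, attained in S.

1/12


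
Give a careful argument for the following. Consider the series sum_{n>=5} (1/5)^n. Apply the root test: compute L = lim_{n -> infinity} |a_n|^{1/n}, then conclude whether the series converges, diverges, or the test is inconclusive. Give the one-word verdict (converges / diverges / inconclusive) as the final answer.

Let a_n denote the general term. Form |a_n|^(1/n) and simplify:
|a_n|^(1/n) = 1/5
Take the limit as n -> infinity: L = 1/5.
Since L = 1/5 < 1, the root test implies convergence.

converges


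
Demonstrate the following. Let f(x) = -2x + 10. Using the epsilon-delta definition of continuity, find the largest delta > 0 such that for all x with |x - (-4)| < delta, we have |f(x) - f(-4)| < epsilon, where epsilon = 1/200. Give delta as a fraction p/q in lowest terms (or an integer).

We compute f(-4) = -2*(-4) + 10 = 18.
|f(x) - f(-4)| = |-2x + 10 - (18)| = |-2(x - (-4))| = 2|x - (-4)|.
We need 2|x - (-4)| < 1/200, i.e. |x - (-4)| < 1/200 / 2 = 1/400.
So any delta <= 1/400 works. Conversely, if delta > 1/400, then x = -4 + 1/400 satisfies |x - (-4)| = 1/400 < delta but |f(x) - f(-4)| = 2 * 1/400 = 1/200, which is not < 1/200; so no larger delta works.
Hence the largest such delta is 1/400.

1/400


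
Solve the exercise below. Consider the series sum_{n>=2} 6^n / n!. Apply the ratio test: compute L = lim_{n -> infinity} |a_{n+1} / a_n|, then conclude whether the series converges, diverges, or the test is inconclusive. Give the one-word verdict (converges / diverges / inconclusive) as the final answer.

Let a_n denote the general term. Form the ratio a_{n+1}/a_n and simplify:
a_{n+1}/a_n = 6/(n + 1)
Take the limit as n -> infinity: L = 0.
Since L = 0 < 1, the ratio test implies the series converges.

converges


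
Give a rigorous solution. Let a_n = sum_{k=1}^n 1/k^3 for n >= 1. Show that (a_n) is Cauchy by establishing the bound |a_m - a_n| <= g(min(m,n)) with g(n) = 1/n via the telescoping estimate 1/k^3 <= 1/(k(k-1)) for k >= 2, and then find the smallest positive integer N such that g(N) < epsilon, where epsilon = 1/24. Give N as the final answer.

For m > n >= 1: |a_m - a_n| = sum_{k=n+1}^m 1/k^3.
Use 1/k^3 <= 1/(k(k-1)) = 1/(k-1) - 1/k for k >= 2 (which holds since k^3 >= k^2 >= k(k-1) for k >= 2):
sum_{k=n+1}^m 1/k^3 <= sum_{k=n+1}^m (1/(k-1) - 1/k) = 1/n - 1/m <= 1/n.
By symmetry the same bound holds with n,m swapped, so |a_m - a_n| <= 1/min(m,n) = g(min(m,n)). Since g(n) -> 0, (a_n) is Cauchy.
Now solve g(N) < 1/24: 1/N < 1/24 <=> N > 1/(1/24) = 24.
The smallest integer strictly greater than 24 is N = 25.
Check: g(25) = 1/25 < 1/24; g(24) = 1/24 >= 1/24. So N = 25.

25


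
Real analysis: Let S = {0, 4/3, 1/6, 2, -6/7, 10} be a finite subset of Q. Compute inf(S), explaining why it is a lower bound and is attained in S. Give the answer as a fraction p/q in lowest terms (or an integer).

S is finite, so inf(S) = min(S).
Sorted increasing:
-6/7, 0, 1/6, 4/3, 2, 10
The extremum is -6/7.
For every x in S, x >= -6/7. And -6/7 is in S, so it is attained.
Therefore inf(S) = -6/7.

-6/7


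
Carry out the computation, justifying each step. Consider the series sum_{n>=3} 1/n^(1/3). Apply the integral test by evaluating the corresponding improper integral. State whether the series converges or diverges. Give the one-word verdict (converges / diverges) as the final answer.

Let f(x) = x^(-1/3). Then f is positive, continuous, and decreasing on [3, infinity), so the integral test applies.
Compute the improper integral int_{3}^infinity f(x) dx:
  antiderivative F(x) = 3*x^(2/3)/2.
  As x -> infinity, F(x) -> infinity (since p = 1/3 < 1).
  So the integral diverges. By the integral test, the series diverges.

diverges


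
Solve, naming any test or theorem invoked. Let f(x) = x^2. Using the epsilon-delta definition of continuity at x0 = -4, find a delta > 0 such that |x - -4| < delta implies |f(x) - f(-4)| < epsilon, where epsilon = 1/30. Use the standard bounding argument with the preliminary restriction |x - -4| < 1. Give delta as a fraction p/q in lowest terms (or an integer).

Factor: |x^2 - (-4)^2| = |x - -4| * |x + -4|.
Impose |x - -4| < 1 first. Then |x + -4| = |(x - -4) + 2*(-4)| <= |x - -4| + 2*|-4| < 1 + 8 = 9.
So |x^2 - (-4)^2| < delta * 9.
We need delta * 9 <= 1/30, i.e. delta <= 1/30/9 = 1/270.
Since 1/270 < 1, this is tighter than 1; take delta = 1/270.
So delta = 1/270 works.

1/270


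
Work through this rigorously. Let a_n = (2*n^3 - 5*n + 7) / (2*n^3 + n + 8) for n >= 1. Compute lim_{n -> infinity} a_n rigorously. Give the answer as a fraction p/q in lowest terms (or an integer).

Divide numerator and denominator by n^3, the highest power:
numerator / n^3 = 2 - 5/n^2 + 7/n^3
denominator / n^3 = 2 + n^(-2) + 8/n^3
As n -> infinity, all terms of the form c/n^k (k >= 1) tend to 0.
So numerator / n^3 -> 2 and denominator / n^3 -> 2.
Therefore lim a_n = 1.

1


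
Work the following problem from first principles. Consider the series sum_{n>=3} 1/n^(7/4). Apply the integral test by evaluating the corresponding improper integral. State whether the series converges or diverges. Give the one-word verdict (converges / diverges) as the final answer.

Let f(x) = x^(-7/4). Then f is positive, continuous, and decreasing on [3, infinity), so the integral test applies.
Compute the improper integral int_{3}^infinity f(x) dx:
  antiderivative F(x) = -4/(3*x^(3/4)).
  As x -> infinity, F(x) -> 0 (since p = 7/4 > 1).
  So int = F(infinity) - F(3) = 0 - (-4*3^(1/4)/9) = 4*3^(1/4)/9.
  Finite, so by the integral test, the series converges.

converges


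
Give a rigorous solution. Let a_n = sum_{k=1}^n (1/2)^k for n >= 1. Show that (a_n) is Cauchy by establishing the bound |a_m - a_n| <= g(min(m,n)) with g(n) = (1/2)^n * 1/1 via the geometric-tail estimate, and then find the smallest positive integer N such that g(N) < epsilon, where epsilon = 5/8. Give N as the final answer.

For m > n >= 1: |a_m - a_n| = sum_{k=n+1}^m (1/2)^k < sum_{k=n+1}^infinity (1/2)^k = (1/2)^(n+1) / (1 - 1/2) = (1/2)^n * (1/2) * (2/1) = (1/2)^n * 1/1.
So g(n) = (1/2)^n / 1. Since g(n) -> 0, (a_n) is Cauchy.
Now solve g(N) < 5/8: (1/2)^N / 1 < 5/8 <=> 2^N > 1 / (1 * 5/8) = 8/5.
Check powers of 2: 2^0 = 1 <= 8/5, 2^1 = 2 > 8/5.
So the smallest such N is 1. Check: g(1) = 1/(1 * 2) = 1/2 < 5/8.

1


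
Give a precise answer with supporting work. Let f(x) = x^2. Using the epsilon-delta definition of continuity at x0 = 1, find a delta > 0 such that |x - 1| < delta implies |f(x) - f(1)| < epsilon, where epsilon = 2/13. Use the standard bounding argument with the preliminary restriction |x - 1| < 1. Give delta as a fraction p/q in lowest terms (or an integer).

Factor: |x^2 - (1)^2| = |x - 1| * |x + 1|.
Impose |x - 1| < 1 first. Then |x + 1| = |(x - 1) + 2*(1)| <= |x - 1| + 2*|1| < 1 + 2 = 3.
So |x^2 - (1)^2| < delta * 3.
We need delta * 3 <= 2/13, i.e. delta <= 2/13/3 = 2/39.
Since 2/39 < 1, this is tighter than 1; take delta = 2/39.
So delta = 2/39 works.

2/39


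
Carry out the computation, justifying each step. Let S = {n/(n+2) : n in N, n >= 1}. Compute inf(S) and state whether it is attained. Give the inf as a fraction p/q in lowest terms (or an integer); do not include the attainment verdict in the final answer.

Analysis:
- Values: 1/3, 1/2, 3/5, 2/3, ... strictly increasing.
- Minimum is 1/3 (n=1); inf = 1/3 (attained).
- n/(n+2) = 1 - 2/(n+2) -> 1 from below as n -> infinity, and never equals 1.
- So sup = 1 (not attained).
Conclusion: inf(S) = 1/3, attained in S.

1/3


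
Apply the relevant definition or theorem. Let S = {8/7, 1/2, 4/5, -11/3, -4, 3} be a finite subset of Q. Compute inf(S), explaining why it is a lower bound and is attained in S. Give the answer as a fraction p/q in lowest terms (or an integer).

S is finite, so inf(S) = min(S).
Sorted increasing:
-4, -11/3, 1/2, 4/5, 8/7, 3
The extremum is -4.
For every x in S, x >= -4. And -4 is in S, so it is attained.
Therefore inf(S) = -4.

-4


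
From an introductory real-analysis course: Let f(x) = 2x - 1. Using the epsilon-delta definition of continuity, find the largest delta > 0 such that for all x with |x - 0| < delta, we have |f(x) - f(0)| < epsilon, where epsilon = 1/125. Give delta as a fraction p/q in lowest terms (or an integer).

We compute f(0) = 2*(0) - 1 = -1.
|f(x) - f(0)| = |2x - 1 - (-1)| = |2(x - 0)| = 2|x - 0|.
We need 2|x - 0| < 1/125, i.e. |x - 0| < 1/125 / 2 = 1/250.
So any delta <= 1/250 works. Conversely, if delta > 1/250, then x = 0 + 1/250 satisfies |x - 0| = 1/250 < delta but |f(x) - f(0)| = 2 * 1/250 = 1/125, which is not < 1/125; so no larger delta works.
Hence the largest such delta is 1/250.

1/250


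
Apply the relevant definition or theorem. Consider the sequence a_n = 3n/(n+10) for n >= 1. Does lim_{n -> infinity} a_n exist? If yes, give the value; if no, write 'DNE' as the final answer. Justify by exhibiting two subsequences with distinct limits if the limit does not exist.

Examine the behaviour of a_n along subsequences.
Even-n subsequence a_{2k} = 3(2k)/(2k+10) -> 3. Odd-n subsequence a_{2k+1} = 3(2k+1)/(2k+11) -> 3. Both tend to 3, which suggests the limit is 3; verify directly.
|a_n - 3| = |3n - 3(n+10)| / (n+10) = 30/(n+10) < 30/n for every n >= 1.
Given epsilon > 0, choose a positive integer N > 30/epsilon. Then for all n >= N, |a_n - 3| < 30/n <= 30/N < epsilon.
So by the definition of the limit, lim a_n exists and equals 3.

3


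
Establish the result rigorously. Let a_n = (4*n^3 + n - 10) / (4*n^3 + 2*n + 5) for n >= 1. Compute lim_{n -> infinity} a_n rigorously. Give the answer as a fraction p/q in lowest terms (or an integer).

Divide numerator and denominator by n^3, the highest power:
numerator / n^3 = 4 + n^(-2) - 10/n^3
denominator / n^3 = 4 + 2/n^2 + 5/n^3
As n -> infinity, all terms of the form c/n^k (k >= 1) tend to 0.
So numerator / n^3 -> 4 and denominator / n^3 -> 4.
Therefore lim a_n = 1.

1


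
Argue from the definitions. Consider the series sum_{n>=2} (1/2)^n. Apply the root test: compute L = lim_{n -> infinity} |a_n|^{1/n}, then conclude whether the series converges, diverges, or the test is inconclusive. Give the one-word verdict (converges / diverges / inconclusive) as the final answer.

Let a_n denote the general term. Form |a_n|^(1/n) and simplify:
|a_n|^(1/n) = 1/2
Take the limit as n -> infinity: L = 1/2.
Since L = 1/2 < 1, the root test implies convergence.

converges


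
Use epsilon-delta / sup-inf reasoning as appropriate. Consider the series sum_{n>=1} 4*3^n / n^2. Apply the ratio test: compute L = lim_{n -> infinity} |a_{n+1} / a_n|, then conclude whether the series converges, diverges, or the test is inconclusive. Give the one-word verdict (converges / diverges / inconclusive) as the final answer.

Let a_n denote the general term. Form the ratio a_{n+1}/a_n and simplify:
a_{n+1}/a_n = 3*n^2/(n + 1)^2
Take the limit as n -> infinity: L = 3.
Since L = 3 > 1 (or L = infinity), the ratio test implies the series diverges.

diverges


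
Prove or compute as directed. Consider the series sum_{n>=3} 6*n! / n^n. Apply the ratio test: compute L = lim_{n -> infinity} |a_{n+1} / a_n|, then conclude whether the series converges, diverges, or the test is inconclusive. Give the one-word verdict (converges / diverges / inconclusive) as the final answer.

Let a_n denote the general term. Form the ratio a_{n+1}/a_n and simplify:
a_{n+1}/a_n = (n/(n + 1))^n
Take the limit as n -> infinity: L = exp(-1).
Since L = exp(-1) < 1, the ratio test implies the series converges.

converges


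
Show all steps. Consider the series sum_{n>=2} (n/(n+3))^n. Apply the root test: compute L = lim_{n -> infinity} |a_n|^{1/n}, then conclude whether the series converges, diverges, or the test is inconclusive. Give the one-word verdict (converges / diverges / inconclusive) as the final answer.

Let a_n denote the general term. Form |a_n|^(1/n) and simplify:
|a_n|^(1/n) = n/(n + 3)
Take the limit as n -> infinity: L = 1.
Since L = 1, the root test is inconclusive. (In fact a_n = (n/(n+3))^n -> e^(-3) != 0, so the nth-term test shows divergence; but the root test itself gives no conclusion.)

inconclusive


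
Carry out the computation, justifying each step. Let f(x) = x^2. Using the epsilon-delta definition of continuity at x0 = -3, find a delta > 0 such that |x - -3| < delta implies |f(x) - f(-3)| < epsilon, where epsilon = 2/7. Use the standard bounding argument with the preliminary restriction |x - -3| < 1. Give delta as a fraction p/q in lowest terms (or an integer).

Factor: |x^2 - (-3)^2| = |x - -3| * |x + -3|.
Impose |x - -3| < 1 first. Then |x + -3| = |(x - -3) + 2*(-3)| <= |x - -3| + 2*|-3| < 1 + 6 = 7.
So |x^2 - (-3)^2| < delta * 7.
We need delta * 7 <= 2/7, i.e. delta <= 2/7/7 = 2/49.
Since 2/49 < 1, this is tighter than 1; take delta = 2/49.
So delta = 2/49 works.

2/49


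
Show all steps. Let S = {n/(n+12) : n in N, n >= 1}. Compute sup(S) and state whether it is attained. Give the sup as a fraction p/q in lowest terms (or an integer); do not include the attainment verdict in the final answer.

Analysis:
- Values: 1/13, 1/7, 1/5, 1/4, ... strictly increasing.
- Minimum is 1/13 (n=1); inf = 1/13 (attained).
- n/(n+12) = 1 - 12/(n+12) -> 1 from below as n -> infinity, and never equals 1.
- So sup = 1 (not attained).
Conclusion: sup(S) = 1, not attained in S.

1


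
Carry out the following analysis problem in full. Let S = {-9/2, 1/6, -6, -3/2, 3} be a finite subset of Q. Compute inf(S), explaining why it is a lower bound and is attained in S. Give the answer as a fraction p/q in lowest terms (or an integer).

S is finite, so inf(S) = min(S).
Sorted increasing:
-6, -9/2, -3/2, 1/6, 3
The extremum is -6.
For every x in S, x >= -6. And -6 is in S, so it is attained.
Therefore inf(S) = -6.

-6


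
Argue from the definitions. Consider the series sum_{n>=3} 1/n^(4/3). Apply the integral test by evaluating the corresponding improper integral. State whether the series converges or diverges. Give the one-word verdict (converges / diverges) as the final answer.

Let f(x) = x^(-4/3). Then f is positive, continuous, and decreasing on [3, infinity), so the integral test applies.
Compute the improper integral int_{3}^infinity f(x) dx:
  antiderivative F(x) = -3/x^(1/3).
  As x -> infinity, F(x) -> 0 (since p = 4/3 > 1).
  So int = F(infinity) - F(3) = 0 - (-3^(2/3)) = 3^(2/3).
  Finite, so by the integral test, the series converges.

converges


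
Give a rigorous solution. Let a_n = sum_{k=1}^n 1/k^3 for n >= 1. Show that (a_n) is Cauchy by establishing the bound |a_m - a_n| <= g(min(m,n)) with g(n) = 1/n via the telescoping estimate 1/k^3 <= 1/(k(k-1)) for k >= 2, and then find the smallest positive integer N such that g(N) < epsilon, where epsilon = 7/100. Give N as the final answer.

For m > n >= 1: |a_m - a_n| = sum_{k=n+1}^m 1/k^3.
Use 1/k^3 <= 1/(k(k-1)) = 1/(k-1) - 1/k for k >= 2 (which holds since k^3 >= k^2 >= k(k-1) for k >= 2):
sum_{k=n+1}^m 1/k^3 <= sum_{k=n+1}^m (1/(k-1) - 1/k) = 1/n - 1/m <= 1/n.
By symmetry the same bound holds with n,m swapped, so |a_m - a_n| <= 1/min(m,n) = g(min(m,n)). Since g(n) -> 0, (a_n) is Cauchy.
Now solve g(N) < 7/100: 1/N < 7/100 <=> N > 1/(7/100) = 100/7.
The smallest integer strictly greater than 100/7 is N = 15.
Check: g(15) = 1/15 < 7/100; g(14) = 1/14 >= 7/100. So N = 15.

15


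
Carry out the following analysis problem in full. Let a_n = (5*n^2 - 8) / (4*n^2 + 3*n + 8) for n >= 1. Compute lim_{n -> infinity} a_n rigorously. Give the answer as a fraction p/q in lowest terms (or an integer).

Divide numerator and denominator by n^2, the highest power:
numerator / n^2 = 5 - 8/n^2
denominator / n^2 = 4 + 3/n + 8/n^2
As n -> infinity, all terms of the form c/n^k (k >= 1) tend to 0.
So numerator / n^2 -> 5 and denominator / n^2 -> 4.
Therefore lim a_n = 5/4.

5/4


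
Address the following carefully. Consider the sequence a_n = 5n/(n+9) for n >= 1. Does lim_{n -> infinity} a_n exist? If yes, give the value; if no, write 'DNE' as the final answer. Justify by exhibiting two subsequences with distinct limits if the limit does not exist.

Examine the behaviour of a_n along subsequences.
Even-n subsequence a_{2k} = 5(2k)/(2k+9) -> 5. Odd-n subsequence a_{2k+1} = 5(2k+1)/(2k+10) -> 5. Both tend to 5, which suggests the limit is 5; verify directly.
|a_n - 5| = |5n - 5(n+9)| / (n+9) = 45/(n+9) < 45/n for every n >= 1.
Given epsilon > 0, choose a positive integer N > 45/epsilon. Then for all n >= N, |a_n - 5| < 45/n <= 45/N < epsilon.
So by the definition of the limit, lim a_n exists and equals 5.

5
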